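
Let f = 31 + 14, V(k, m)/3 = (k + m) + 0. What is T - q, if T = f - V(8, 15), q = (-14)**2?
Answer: -220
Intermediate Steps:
V(k, m) = 3*k + 3*m (V(k, m) = 3*((k + m) + 0) = 3*(k + m) = 3*k + 3*m)
f = 45
q = 196
T = -24 (T = 45 - (3*8 + 3*15) = 45 - (24 + 45) = 45 - 1*69 = 45 - 69 = -24)
T - q = -24 - 1*196 = -24 - 196 = -220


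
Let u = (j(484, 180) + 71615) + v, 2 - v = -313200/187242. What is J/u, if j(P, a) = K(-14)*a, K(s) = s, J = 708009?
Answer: 22094836863/2156362279 ≈ 10.246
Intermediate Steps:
v = 114614/31207 (v = 2 - (-313200)/187242 = 2 - 1*(-52200/31207) = 2 + 52200/31207 = 114614/31207 ≈ 3.6727)
j(P, a) = -14*a
u = 2156362279/31207 (u = (-14*180 + 71615) + 114614/31207 = (-2520 + 71615) + 114614/31207 = 69095 + 114614/31207 = 2156362279/31207 ≈ 69099.)
J/u = 708009/(2156362279/31207) = 708009*(31207/2156362279) = 22094836863/2156362279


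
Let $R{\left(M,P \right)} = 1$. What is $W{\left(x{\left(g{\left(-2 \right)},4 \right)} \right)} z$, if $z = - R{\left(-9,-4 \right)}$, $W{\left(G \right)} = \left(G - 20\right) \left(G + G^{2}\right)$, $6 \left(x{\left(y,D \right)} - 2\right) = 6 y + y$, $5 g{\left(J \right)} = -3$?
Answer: $\frac{55913}{1000} \approx 55.913$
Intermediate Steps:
$g{\left(J \right)} = - \frac{3}{5}$ ($g{\left(J \right)} = \frac{1}{5} \left(-3\right) = - \frac{3}{5}$)
$x{\left(y,D \right)} = 2 + \frac{7 y}{6}$ ($x{\left(y,D \right)} = 2 + \frac{6 y + y}{6} = 2 + \frac{7 y}{6}$)
$W{\left(G \right)} = \left(-20 + G\right) \left(G + G^{2}\right)$
$z = -1$ ($z = \left(-1\right) 1 = -1$)
$W{\left(x{\left(g{\left(-2 \right)},4 \right)} \right)} z = \left(2 + \frac{7}{6} \left(- \frac{3}{5}\right)\right) \left(-20 + \left(2 + \frac{7}{6} \left(- \frac{3}{5}\right)\right)^{2} - 19 \left(2 + \frac{7}{6} \left(- \frac{3}{5}\right)\right)\right) \left(-1\right) = \left(2 - \frac{7}{10}\right) \left(-20 + \left(2 - \frac{7}{10}\right)^{2} - 19 \left(2 - \frac{7}{10}\right)\right) \left(-1\right) = \frac{13 \left(-20 + \left(\frac{13}{10}\right)^{2} - \frac{247}{10}\right)}{10} \left(-1\right) = \frac{13 \left(-20 + \frac{169}{100} - \frac{247}{10}\right)}{10} \left(-1\right) = \frac{13}{10} \left(- \frac{4301}{100}\right) \left(-1\right) = \left(- \frac{55913}{1000}\right) \left(-1\right) = \frac{55913}{1000}$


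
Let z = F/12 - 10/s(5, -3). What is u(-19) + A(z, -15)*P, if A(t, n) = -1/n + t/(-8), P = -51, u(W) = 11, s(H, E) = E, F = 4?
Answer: 1239/40 ≈ 30.975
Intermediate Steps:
z = 11/3 (z = 4/12 - 10/(-3) = 4*(1/12) - 10*(-1/3) = 1/3 + 10/3 = 11/3 ≈ 3.6667)
A(t, n) = -1/n - t/8 (A(t, n) = -1/n + t*(-1/8) = -1/n - t/8)
u(-19) + A(z, -15)*P = 11 + (-1/(-15) - 1/8*11/3)*(-51) = 11 + (-1*(-1/15) - 11/24)*(-51) = 11 + (1/15 - 11/24)*(-51) = 11 - 47/120*(-51) = 11 + 799/40 = 1239/40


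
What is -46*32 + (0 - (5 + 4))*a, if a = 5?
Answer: -1517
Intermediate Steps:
-46*32 + (0 - (5 + 4))*a = -46*32 + (0 - (5 + 4))*5 = -1472 + (0 - 1*9)*5 = -1472 + (0 - 9)*5 = -1472 - 9*5 = -1472 - 45 = -1517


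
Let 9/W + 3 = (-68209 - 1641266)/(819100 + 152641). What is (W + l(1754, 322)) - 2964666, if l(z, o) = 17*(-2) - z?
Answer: -4572987542187/1541566 ≈ -2.9665e+6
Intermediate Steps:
l(z, o) = -34 - z
W = -2915223/1541566 (W = 9/(-3 + (-68209 - 1641266)/(819100 + 152641)) = 9/(-3 - 1709475/971741) = 9/(-4624698/971741) = 9*(-971741/4624698) = -2915223/1541566 ≈ -1.8911)
(W + l(1754, 322)) - 2964666 = (-2915223/1541566 + (-34 - 1*1754)) - 2964666 = (-2915223/1541566 + (-34 - 1754)) - 2964666 = (-2915223/1541566 - 1788) - 2964666 = -2759235231/1541566 - 2964666 = -4572987542187/1541566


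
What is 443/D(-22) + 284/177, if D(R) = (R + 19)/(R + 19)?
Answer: 78695/177 ≈ 444.60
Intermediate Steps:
D(R) = 1 (D(R) = (19 + R)/(19 + R) = 1)
443/D(-22) + 284/177 = 443/1 + 284/177 = 443*1 + 284*(1/177) = 443 + 284/177 = 78695/177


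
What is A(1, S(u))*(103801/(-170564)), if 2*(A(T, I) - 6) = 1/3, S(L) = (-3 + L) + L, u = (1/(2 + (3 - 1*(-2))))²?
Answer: -3840637/1023384 ≈ -3.7529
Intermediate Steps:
u = 1/49 (u = (1/(2 + (3 + 2)))² = (1/(2 + 5))² = (1/7)² = (⅐)² = 1/49 ≈ 0.020408)
S(L) = -3 + 2*L
A(T, I) = 37/6 (A(T, I) = 6 + (½)/3 = 6 + (½)*(⅓) = 6 + ⅙ = 37/6)
A(1, S(u))*(103801/(-170564)) = 37*(103801/(-170564))/6 = 37*(103801*(-1/170564))/6 = (37/6)*(-103801/170564) = -3840637/1023384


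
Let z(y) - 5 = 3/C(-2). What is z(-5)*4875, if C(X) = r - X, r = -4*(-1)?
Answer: 53625/2 ≈ 26813.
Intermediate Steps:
r = 4
C(X) = 4 - X
z(y) = 11/2 (z(y) = 5 + 3/(4 - 1*(-2)) = 5 + 3/(4 + 2) = 5 + 3/6 = 5 + 3*(⅙) = 5 + ½ = 11/2)
z(-5)*4875 = (11/2)*4875 = 53625/2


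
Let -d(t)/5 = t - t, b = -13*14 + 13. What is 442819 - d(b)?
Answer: 442819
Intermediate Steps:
b = -169 (b = -182 + 13 = -169)
d(t) = 0 (d(t) = -5*(t - t) = -5*0 = 0)
442819 - d(b) = 442819 - 1*0 = 442819 + 0 = 442819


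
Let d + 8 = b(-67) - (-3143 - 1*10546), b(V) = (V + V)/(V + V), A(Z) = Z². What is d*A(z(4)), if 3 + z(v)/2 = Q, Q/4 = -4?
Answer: 19756808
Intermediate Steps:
Q = -16 (Q = 4*(-4) = -16)
z(v) = -38 (z(v) = -6 + 2*(-16) = -6 - 32 = -38)
b(V) = 1 (b(V) = (2*V)/((2*V)) = (2*V)*(1/(2*V)) = 1)
d = 13682 (d = -8 + (1 - (-3143 - 1*10546)) = -8 + (1 - (-3143 - 10546)) = -8 + (1 - 1*(-13689)) = -8 + (1 + 13689) = -8 + 13690 = 13682)
d*A(z(4)) = 13682*(-38)² = 13682*1444 = 19756808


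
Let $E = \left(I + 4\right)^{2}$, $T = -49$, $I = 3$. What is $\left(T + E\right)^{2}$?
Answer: $0$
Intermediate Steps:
$E = 49$ ($E = \left(3 + 4\right)^{2} = 7^{2} = 49$)
$\left(T + E\right)^{2} = \left(-49 + 49\right)^{2} = 0^{2} = 0$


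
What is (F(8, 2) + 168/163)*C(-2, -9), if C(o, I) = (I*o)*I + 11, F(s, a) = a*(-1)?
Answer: 23858/163 ≈ 146.37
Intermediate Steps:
F(s, a) = -a
C(o, I) = 11 + o*I² (C(o, I) = o*I² + 11 = 11 + o*I²)
(F(8, 2) + 168/163)*C(-2, -9) = (-1*2 + 168/163)*(11 - 2*(-9)²) = (-2 + 168*(1/163))*(11 - 2*81) = (-2 + 168/163)*(11 - 162) = -158/163*(-151) = 23858/163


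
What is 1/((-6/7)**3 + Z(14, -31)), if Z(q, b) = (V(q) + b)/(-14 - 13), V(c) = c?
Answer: -9261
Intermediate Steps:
Z(q, b) = -b/27 - q/27 (Z(q, b) = (q + b)/(-14 - 13) = (b + q)/(-27) = (b + q)*(-1/27) = -b/27 - q/27)
1/((-6/7)**3 + Z(14, -31)) = 1/((-6/7)**3 + (-1/27*(-31) - 1/27*14)) = 1/((-6*1/7)**3 + (31/27 - 14/27)) = 1/((-6/7)**3 + 17/27) = 1/(-216/343 + 17/27) = 1/(-1/9261) = -9261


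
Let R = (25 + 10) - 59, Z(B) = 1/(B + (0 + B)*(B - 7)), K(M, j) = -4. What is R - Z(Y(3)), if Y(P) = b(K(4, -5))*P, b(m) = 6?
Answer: -5185/216 ≈ -24.005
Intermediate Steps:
Y(P) = 6*P
Z(B) = 1/(B + B*(-7 + B))
R = -24 (R = 35 - 59 = -24)
R - Z(Y(3)) = -24 - 1/((6*3)*(-6 + 6*3)) = -24 - 1/(18*(-6 + 18)) = -24 - 1/(18*12) = -24 - 1*1/216 = -24 - 1/216 = -5185/216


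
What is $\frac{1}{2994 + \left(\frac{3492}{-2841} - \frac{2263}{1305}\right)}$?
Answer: $\frac{1235835}{3696427909} \approx 0.00033433$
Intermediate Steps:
$\frac{1}{2994 + \left(\frac{3492}{-2841} - \frac{2263}{1305}\right)} = \frac{1}{2994 + \left(3492 \left(- \frac{1}{2841}\right) - \frac{2263}{1305}\right)} = \frac{1}{2994 - \frac{3662081}{1235835}} = \frac{1}{\frac{3696427909}{1235835}} = \frac{1235835}{3696427909}$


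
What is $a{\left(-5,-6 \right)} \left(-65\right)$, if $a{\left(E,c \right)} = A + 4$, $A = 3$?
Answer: $-455$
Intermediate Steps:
$a{\left(E,c \right)} = 7$ ($a{\left(E,c \right)} = 3 + 4 = 7$)
$a{\left(-5,-6 \right)} \left(-65\right) = 7 \left(-65\right) = -455$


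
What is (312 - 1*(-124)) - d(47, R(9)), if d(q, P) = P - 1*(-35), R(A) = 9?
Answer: 392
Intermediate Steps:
d(q, P) = 35 + P (d(q, P) = P + 35 = 35 + P)
(312 - 1*(-124)) - d(47, R(9)) = (312 - 1*(-124)) - (35 + 9) = (312 + 124) - 1*44 = 436 - 44 = 392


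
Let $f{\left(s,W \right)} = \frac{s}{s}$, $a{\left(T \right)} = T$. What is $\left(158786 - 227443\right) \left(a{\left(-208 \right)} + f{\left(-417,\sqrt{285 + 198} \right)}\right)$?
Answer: $14211999$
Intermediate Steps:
$f{\left(s,W \right)} = 1$
$\left(158786 - 227443\right) \left(a{\left(-208 \right)} + f{\left(-417,\sqrt{285 + 198} \right)}\right) = \left(158786 - 227443\right) \left(-208 + 1\right) = \left(-68657\right) \left(-207\right) = 14211999$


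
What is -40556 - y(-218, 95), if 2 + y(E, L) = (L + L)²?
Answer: -76654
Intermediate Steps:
y(E, L) = -2 + 4*L² (y(E, L) = -2 + (L + L)² = -2 + (2*L)² = -2 + 4*L²)
-40556 - y(-218, 95) = -40556 - (-2 + 4*95²) = -40556 - (-2 + 4*9025) = -40556 - (-2 + 36100) = -40556 - 1*36098 = -40556 - 36098 = -76654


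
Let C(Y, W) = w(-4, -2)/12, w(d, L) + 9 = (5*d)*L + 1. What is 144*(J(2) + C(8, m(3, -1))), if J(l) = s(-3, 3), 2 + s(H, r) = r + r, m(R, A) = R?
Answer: 960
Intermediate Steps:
s(H, r) = -2 + 2*r (s(H, r) = -2 + (r + r) = -2 + 2*r)
J(l) = 4 (J(l) = -2 + 2*3 = -2 + 6 = 4)
w(d, L) = -8 + 5*L*d (w(d, L) = -9 + ((5*d)*L + 1) = -9 + (5*L*d + 1) = -9 + (1 + 5*L*d) = -8 + 5*L*d)
C(Y, W) = 8/3 (C(Y, W) = (-8 + 5*(-2)*(-4))/12 = (-8 + 40)*(1/12) = 32*(1/12) = 8/3)
144*(J(2) + C(8, m(3, -1))) = 144*(4 + 8/3) = 144*(20/3) = 960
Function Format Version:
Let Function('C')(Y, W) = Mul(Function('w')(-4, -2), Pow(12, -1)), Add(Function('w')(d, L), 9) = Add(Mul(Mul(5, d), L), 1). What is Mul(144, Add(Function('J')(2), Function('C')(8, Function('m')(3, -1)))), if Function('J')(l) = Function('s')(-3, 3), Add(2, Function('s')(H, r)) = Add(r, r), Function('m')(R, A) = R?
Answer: 960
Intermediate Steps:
Function('s')(H, r) = Add(-2, Mul(2, r)) (Function('s')(H, r) = Add(-2, Add(r, r)) = Add(-2, Mul(2, r)))
Function('J')(l) = 4 (Function('J')(l) = Add(-2, Mul(2, 3)) = Add(-2, 6) = 4)
Function('w')(d, L) = Add(-8, Mul(5, L, d)) (Function('w')(d, L) = Add(-9, Add(Mul(Mul(5, d), L), 1)) = Add(-9, Add(Mul(5, L, d), 1)) = Add(-9, Add(1, Mul(5, L, d))) = Add(-8, Mul(5, L, d)))
Function('C')(Y, W) = Rational(8, 3) (Function('C')(Y, W) = Mul(Add(-8, Mul(5, -2, -4)), Pow(12, -1)) = Mul(Add(-8, 40), Rational(1, 12)) = Mul(32, Rational(1, 12)) = Rational(8, 3))
Mul(144, Add(Function('J')(2), Function('C')(8, Function('m')(3, -1)))) = Mul(144, Add(4, Rational(8, 3))) = Mul(144, Rational(20, 3)) = 960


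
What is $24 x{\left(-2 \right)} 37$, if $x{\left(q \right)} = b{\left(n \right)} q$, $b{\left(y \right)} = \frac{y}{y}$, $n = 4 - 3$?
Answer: $-1776$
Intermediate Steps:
$n = 1$
$b{\left(y \right)} = 1$
$x{\left(q \right)} = q$ ($x{\left(q \right)} = 1 q = q$)
$24 x{\left(-2 \right)} 37 = 24 \left(-2\right) 37 = \left(-48\right) 37 = -1776$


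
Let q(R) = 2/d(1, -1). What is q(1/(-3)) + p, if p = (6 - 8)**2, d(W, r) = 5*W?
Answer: 22/5 ≈ 4.4000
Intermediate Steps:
q(R) = 2/5 (q(R) = 2/((5*1)) = 2/5)
p = 4 (p = (-2)**2 = 4)
q(1/(-3)) + p = 2/5 + 4 = 22/5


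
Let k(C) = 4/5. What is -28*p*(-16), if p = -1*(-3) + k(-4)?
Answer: 8512/5 ≈ 1702.4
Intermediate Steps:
k(C) = ⅘ (k(C) = 4*(⅕) = ⅘)
p = 19/5 (p = -1*(-3) + ⅘ = 3 + ⅘ = 19/5 ≈ 3.8000)
-28*p*(-16) = -28*19/5*(-16) = -532/5*(-16) = 8512/5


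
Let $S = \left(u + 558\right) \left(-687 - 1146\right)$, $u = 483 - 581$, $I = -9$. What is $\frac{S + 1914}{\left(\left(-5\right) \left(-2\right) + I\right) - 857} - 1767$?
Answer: $- \frac{335643}{428} \approx -784.21$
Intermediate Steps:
$u = -98$
$S = -843180$ ($S = \left(-98 + 558\right) \left(-687 - 1146\right) = 460 \left(-1833\right) = -843180$)
$\frac{S + 1914}{\left(\left(-5\right) \left(-2\right) + I\right) - 857} - 1767 = \frac{-843180 + 1914}{\left(\left(-5\right) \left(-2\right) - 9\right) - 857} - 1767 = - \frac{841266}{\left(10 - 9\right) - 857} - 1767 = - \frac{841266}{1 - 857} - 1767 = - \frac{841266}{-856} - 1767 = \left(-841266\right) \left(- \frac{1}{856}\right) - 1767 = \frac{420633}{428} - 1767 = - \frac{335643}{428}$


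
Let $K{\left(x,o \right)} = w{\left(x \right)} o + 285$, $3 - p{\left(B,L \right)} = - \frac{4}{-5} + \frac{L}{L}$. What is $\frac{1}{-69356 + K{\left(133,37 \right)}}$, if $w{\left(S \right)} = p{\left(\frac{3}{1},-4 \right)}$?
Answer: $- \frac{5}{345133} \approx -1.4487 \cdot 10^{-5}$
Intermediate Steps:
$p{\left(B,L \right)} = \frac{6}{5}$ ($p{\left(B,L \right)} = 3 - \left(- \frac{4}{-5} + \frac{L}{L}\right) = 3 - \left(\left(-4\right) \left(- \frac{1}{5}\right) + 1\right) = 3 - \left(\frac{4}{5} + 1\right) = 3 - \frac{9}{5} = \frac{6}{5}$)
$w{\left(S \right)} = \frac{6}{5}$
$K{\left(x,o \right)} = 285 + \frac{6 o}{5}$ ($K{\left(x,o \right)} = \frac{6 o}{5} + 285 = 285 + \frac{6 o}{5}$)
$\frac{1}{-69356 + K{\left(133,37 \right)}} = \frac{1}{-69356 + \left(285 + \frac{6}{5} \cdot 37\right)} = \frac{1}{-69356 + \left(285 + \frac{222}{5}\right)} = \frac{1}{-69356 + \frac{1647}{5}} = \frac{1}{- \frac{345133}{5}} = - \frac{5}{345133}$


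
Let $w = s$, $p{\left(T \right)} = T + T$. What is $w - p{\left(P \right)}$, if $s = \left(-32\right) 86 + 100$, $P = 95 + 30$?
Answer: $-2902$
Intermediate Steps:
$P = 125$
$p{\left(T \right)} = 2 T$
$s = -2652$ ($s = -2752 + 100 = -2652$)
$w = -2652$
$w - p{\left(P \right)} = -2652 - 2 \cdot 125 = -2652 - 250 = -2902$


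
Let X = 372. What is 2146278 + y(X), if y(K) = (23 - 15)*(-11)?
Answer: 2146190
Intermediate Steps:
y(K) = -88 (y(K) = 8*(-11) = -88)
2146278 + y(X) = 2146278 - 88 = 2146190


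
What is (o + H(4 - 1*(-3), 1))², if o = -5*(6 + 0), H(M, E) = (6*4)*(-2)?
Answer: 6084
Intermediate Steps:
H(M, E) = -48 (H(M, E) = 24*(-2) = -48)
o = -30 (o = -5*6 = -30)
(o + H(4 - 1*(-3), 1))² = (-30 - 48)² = (-78)² = 6084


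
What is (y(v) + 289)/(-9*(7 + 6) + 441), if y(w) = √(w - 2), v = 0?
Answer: 289/324 + I*√2/324 ≈ 0.89198 + 0.0043649*I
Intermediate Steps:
y(w) = √(-2 + w)
(y(v) + 289)/(-9*(7 + 6) + 441) = (√(-2 + 0) + 289)/(-9*(7 + 6) + 441) = (√(-2) + 289)/(-9*13 + 441) = (I*√2 + 289)/(-117 + 441) = (289 + I*√2)/324 = (289 + I*√2)*(1/324) = 289/324 + I*√2/324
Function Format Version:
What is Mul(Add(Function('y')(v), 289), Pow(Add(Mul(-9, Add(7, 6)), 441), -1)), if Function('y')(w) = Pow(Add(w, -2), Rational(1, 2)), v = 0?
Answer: Add(Rational(289, 324), Mul(Rational(1, 324), I, Pow(2, Rational(1, 2)))) ≈ Add(0.89198, Mul(0.0043649, I))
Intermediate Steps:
Function('y')(w) = Pow(Add(-2, w), Rational(1, 2))
Mul(Add(Function('y')(v), 289), Pow(Add(Mul(-9, Add(7, 6)), 441), -1)) = Mul(Add(Pow(Add(-2, 0), Rational(1, 2)), 289), Pow(Add(Mul(-9, Add(7, 6)), 441), -1)) = Mul(Add(Pow(-2, Rational(1, 2)), 289), Pow(Add(Mul(-9, 13), 441), -1)) = Mul(Add(Mul(I, Pow(2, Rational(1, 2))), 289), Pow(Add(-117, 441), -1)) = Mul(Add(289, Mul(I, Pow(2, Rational(1, 2)))), Pow(324, -1)) = Mul(Add(289, Mul(I, Pow(2, Rational(1, 2)))), Rational(1, 324)) = Add(Rational(289, 324), Mul(Rational(1, 324), I, Pow(2, Rational(1, 2))))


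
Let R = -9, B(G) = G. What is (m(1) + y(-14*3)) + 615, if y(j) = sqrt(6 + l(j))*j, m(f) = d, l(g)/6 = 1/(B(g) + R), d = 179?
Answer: 794 - 420*sqrt(17)/17 ≈ 692.13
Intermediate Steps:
l(g) = 6/(-9 + g) (l(g) = 6/(g - 9) = 6/(-9 + g))
m(f) = 179
y(j) = j*sqrt(6 + 6/(-9 + j)) (y(j) = sqrt(6 + 6/(-9 + j))*j = j*sqrt(6 + 6/(-9 + j)))
(m(1) + y(-14*3)) + 615 = (179 + (-14*3)*sqrt(6)*sqrt((-8 - 14*3)/(-9 - 14*3))) + 615 = (179 - 42*sqrt(6)*sqrt((-8 - 42)/(-9 - 42))) + 615 = (179 - 42*sqrt(6)*sqrt(-50/(-51))) + 615 = (179 - 42*sqrt(6)*sqrt(-1/51*(-50))) + 615 = (179 - 42*sqrt(6)*sqrt(50/51)) + 615 = (179 - 42*sqrt(6)*5*sqrt(102)/51) + 615 = (179 - 420*sqrt(17)/17) + 615 = 794 - 420*sqrt(17)/17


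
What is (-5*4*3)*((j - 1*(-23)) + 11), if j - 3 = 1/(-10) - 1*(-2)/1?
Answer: -2334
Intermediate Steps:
j = 49/10 (j = 3 + (1/(-10) - 1*(-2)/1) = 3 + (1*(-⅒) + 2*1) = 3 + (-⅒ + 2) = 3 + 19/10 = 49/10 ≈ 4.9000)
(-5*4*3)*((j - 1*(-23)) + 11) = (-5*4*3)*((49/10 - 1*(-23)) + 11) = (-20*3)*((49/10 + 23) + 11) = -60*(279/10 + 11) = -60*389/10 = -2334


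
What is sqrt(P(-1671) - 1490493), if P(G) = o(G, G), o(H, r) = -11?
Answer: 2*I*sqrt(372626) ≈ 1220.9*I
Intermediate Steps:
P(G) = -11
sqrt(P(-1671) - 1490493) = sqrt(-11 - 1490493) = sqrt(-1490504) = 2*I*sqrt(372626)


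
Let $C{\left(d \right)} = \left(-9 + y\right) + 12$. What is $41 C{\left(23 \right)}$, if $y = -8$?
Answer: $-205$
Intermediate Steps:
$C{\left(d \right)} = -5$ ($C{\left(d \right)} = \left(-9 - 8\right) + 12 = -17 + 12 = -5$)
$41 C{\left(23 \right)} = 41 \left(-5\right) = -205$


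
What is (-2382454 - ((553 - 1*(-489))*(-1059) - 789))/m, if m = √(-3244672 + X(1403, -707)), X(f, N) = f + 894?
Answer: 1278187*I*√129695/648475 ≈ 709.84*I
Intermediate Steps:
X(f, N) = 894 + f
m = 5*I*√129695 (m = √(-3244672 + (894 + 1403)) = √(-3244672 + 2297) = √(-3242375) = 5*I*√129695 ≈ 1800.7*I)
(-2382454 - ((553 - 1*(-489))*(-1059) - 789))/m = (-2382454 - ((553 - 1*(-489))*(-1059) - 789))/((5*I*√129695)) = (-2382454 - ((553 + 489)*(-1059) - 789))*(-I*√129695/648475) = (-2382454 - (1042*(-1059) - 789))*(-I*√129695/648475) = (-2382454 - (-1103478 - 789))*(-I*√129695/648475) = (-2382454 - 1*(-1104267))*(-I*√129695/648475) = (-2382454 + 1104267)*(-I*√129695/648475) = -(-1278187)*I*√129695/648475 = 1278187*I*√129695/648475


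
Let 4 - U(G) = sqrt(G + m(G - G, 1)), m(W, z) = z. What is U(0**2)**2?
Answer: 9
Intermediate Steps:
U(G) = 4 - sqrt(1 + G) (U(G) = 4 - sqrt(G + 1) = 4 - sqrt(1 + G))
U(0**2)**2 = (4 - sqrt(1 + 0**2))**2 = (4 - sqrt(1 + 0))**2 = (4 - sqrt(1))**2 = (4 - 1*1)**2 = (4 - 1)**2 = 3**2 = 9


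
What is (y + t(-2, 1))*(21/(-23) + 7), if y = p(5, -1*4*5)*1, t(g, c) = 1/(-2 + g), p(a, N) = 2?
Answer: 245/23 ≈ 10.652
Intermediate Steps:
y = 2 (y = 2*1 = 2)
(y + t(-2, 1))*(21/(-23) + 7) = (2 + 1/(-2 - 2))*(21/(-23) + 7) = (2 + 1/(-4))*(21*(-1/23) + 7) = (2 - ¼)*(-21/23 + 7) = (7/4)*(140/23) = 245/23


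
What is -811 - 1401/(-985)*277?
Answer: -410758/985 ≈ -417.01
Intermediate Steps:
-811 - 1401/(-985)*277 = -811 - 1401*(-1/985)*277 = -811 + (1401/985)*277 = -811 + 388077/985 = -410758/985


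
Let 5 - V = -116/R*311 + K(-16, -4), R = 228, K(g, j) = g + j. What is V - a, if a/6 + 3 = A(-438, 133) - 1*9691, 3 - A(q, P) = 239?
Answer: 3406504/57 ≈ 59763.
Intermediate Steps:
A(q, P) = -236 (A(q, P) = 3 - 1*239 = 3 - 239 = -236)
a = -59580 (a = -18 + 6*(-236 - 1*9691) = -18 + 6*(-236 - 9691) = -18 + 6*(-9927) = -18 - 59562 = -59580)
V = 10444/57 (V = 5 - (-116/228*311 + (-16 - 4)) = 5 - (-116*1/228*311 - 20) = 5 - (-29/57*311 - 20) = 5 - (-9019/57 - 20) = 5 - 1*(-10159/57) = 5 + 10159/57 = 10444/57 ≈ 183.23)
V - a = 10444/57 - 1*(-59580) = 10444/57 + 59580 = 3406504/57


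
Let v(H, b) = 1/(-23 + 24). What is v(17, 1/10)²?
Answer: 1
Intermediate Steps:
v(H, b) = 1 (v(H, b) = 1/1 = 1)
v(17, 1/10)² = 1² = 1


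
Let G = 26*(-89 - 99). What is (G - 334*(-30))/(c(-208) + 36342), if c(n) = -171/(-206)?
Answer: 1057192/7486623 ≈ 0.14121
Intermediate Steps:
c(n) = 171/206 (c(n) = -171*(-1/206) = 171/206)
G = -4888 (G = 26*(-188) = -4888)
(G - 334*(-30))/(c(-208) + 36342) = (-4888 - 334*(-30))/(171/206 + 36342) = (-4888 + 10020)/(7486623/206) = 5132*(206/7486623) = 1057192/7486623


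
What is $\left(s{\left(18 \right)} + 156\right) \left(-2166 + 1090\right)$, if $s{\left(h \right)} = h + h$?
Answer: $-206592$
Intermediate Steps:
$s{\left(h \right)} = 2 h$
$\left(s{\left(18 \right)} + 156\right) \left(-2166 + 1090\right) = \left(2 \cdot 18 + 156\right) \left(-2166 + 1090\right) = \left(36 + 156\right) \left(-1076\right) = 192 \left(-1076\right) = -206592$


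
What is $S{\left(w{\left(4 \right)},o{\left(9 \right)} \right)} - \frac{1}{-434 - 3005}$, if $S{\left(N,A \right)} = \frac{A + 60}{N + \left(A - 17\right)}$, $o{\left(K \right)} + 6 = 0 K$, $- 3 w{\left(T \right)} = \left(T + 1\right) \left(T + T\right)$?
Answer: $- \frac{557009}{374851} \approx -1.4859$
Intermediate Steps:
$w{\left(T \right)} = - \frac{2 T \left(1 + T\right)}{3}$ ($w{\left(T \right)} = - \frac{\left(T + 1\right) \left(T + T\right)}{3} = - \frac{\left(1 + T\right) 2 T}{3} = - \frac{2 T \left(1 + T\right)}{3}$)
$o{\left(K \right)} = -6$ ($o{\left(K \right)} = -6 + 0 K = -6 + 0 = -6$)
$S{\left(N,A \right)} = \frac{60 + A}{-17 + A + N}$ ($S{\left(N,A \right)} = \frac{60 + A}{N + \left(A - 17\right)} = \frac{60 + A}{N + \left(-17 + A\right)} = \frac{60 + A}{-17 + A + N}$)
$S{\left(w{\left(4 \right)},o{\left(9 \right)} \right)} - \frac{1}{-434 - 3005} = \frac{60 - 6}{-17 - 6 - \frac{8 \left(1 + 4\right)}{3}} - \frac{1}{-434 - 3005} = \frac{1}{-17 - 6 - \frac{8}{3} \cdot 5} \cdot 54 - \frac{1}{-3439} = \frac{1}{-17 - 6 - \frac{40}{3}} \cdot 54 - - \frac{1}{3439} = \frac{1}{- \frac{109}{3}} \cdot 54 + \frac{1}{3439} = \left(- \frac{3}{109}\right) 54 + \frac{1}{3439} = - \frac{162}{109} + \frac{1}{3439} = - \frac{557009}{374851}$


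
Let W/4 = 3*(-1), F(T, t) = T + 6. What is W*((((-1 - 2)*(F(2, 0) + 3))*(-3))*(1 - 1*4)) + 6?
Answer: 3570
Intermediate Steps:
F(T, t) = 6 + T
W = -12 (W = 4*(3*(-1)) = 4*(-3) = -12)
W*((((-1 - 2)*(F(2, 0) + 3))*(-3))*(1 - 1*4)) + 6 = -12*((-1 - 2)*((6 + 2) + 3))*(-3)*(1 - 1*4) + 6 = -12*-3*(8 + 3)*(-3)*(1 - 4) + 6 = -12*-3*11*(-3)*(-3) + 6 = -12*(-33*(-3))*(-3) + 6 = -1188*(-3) + 6 = -12*(-297) + 6 = 3564 + 6 = 3570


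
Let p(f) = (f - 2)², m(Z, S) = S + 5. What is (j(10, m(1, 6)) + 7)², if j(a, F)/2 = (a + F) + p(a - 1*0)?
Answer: 31329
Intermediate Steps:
m(Z, S) = 5 + S
p(f) = (-2 + f)²
j(a, F) = 2*F + 2*a + 2*(-2 + a)² (j(a, F) = 2*((a + F) + (-2 + (a - 1*0))²) = 2*((F + a) + (-2 + (a + 0))²) = 2*((F + a) + (-2 + a)²) = 2*(F + a + (-2 + a)²) = 2*F + 2*a + 2*(-2 + a)²)
(j(10, m(1, 6)) + 7)² = ((2*(5 + 6) + 2*10 + 2*(-2 + 10)²) + 7)² = ((2*11 + 20 + 2*8²) + 7)² = ((22 + 20 + 2*64) + 7)² = ((22 + 20 + 128) + 7)² = (170 + 7)² = 177² = 31329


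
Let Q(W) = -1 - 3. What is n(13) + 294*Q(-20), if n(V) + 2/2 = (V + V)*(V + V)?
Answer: -501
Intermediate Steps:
n(V) = -1 + 4*V**2 (n(V) = -1 + (V + V)*(V + V) = -1 + (2*V)*(2*V) = -1 + 4*V**2)
Q(W) = -4
n(13) + 294*Q(-20) = (-1 + 4*13**2) + 294*(-4) = (-1 + 4*169) - 1176 = (-1 + 676) - 1176 = 675 - 1176 = -501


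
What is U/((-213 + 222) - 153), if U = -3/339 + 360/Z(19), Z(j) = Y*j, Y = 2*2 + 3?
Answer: -40547/2164176 ≈ -0.018736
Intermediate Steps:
Y = 7 (Y = 4 + 3 = 7)
Z(j) = 7*j
U = 40547/15029 (U = -3/339 + 360/((7*19)) = -3*1/339 + 360/133 = -1/113 + 360*(1/133) = -1/113 + 360/133 = 40547/15029 ≈ 2.6979)
U/((-213 + 222) - 153) = 40547/(15029*((-213 + 222) - 153)) = 40547/(15029*(9 - 153)) = (40547/15029)/(-144) = (40547/15029)*(-1/144) = -40547/2164176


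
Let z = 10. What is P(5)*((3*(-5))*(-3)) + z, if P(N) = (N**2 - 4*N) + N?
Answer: 460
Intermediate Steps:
P(N) = N**2 - 3*N
P(5)*((3*(-5))*(-3)) + z = (5*(-3 + 5))*((3*(-5))*(-3)) + 10 = (5*2)*(-15*(-3)) + 10 = 10*45 + 10 = 450 + 10 = 460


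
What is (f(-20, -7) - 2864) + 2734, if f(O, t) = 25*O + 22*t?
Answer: -784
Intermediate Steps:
f(O, t) = 22*t + 25*O
(f(-20, -7) - 2864) + 2734 = ((22*(-7) + 25*(-20)) - 2864) + 2734 = ((-154 - 500) - 2864) + 2734 = (-654 - 2864) + 2734 = -3518 + 2734 = -784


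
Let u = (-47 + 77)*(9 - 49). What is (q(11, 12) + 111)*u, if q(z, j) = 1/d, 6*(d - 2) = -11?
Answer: -140400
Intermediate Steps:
d = 1/6 (d = 2 + (1/6)*(-11) = 2 - 11/6 = 1/6 ≈ 0.16667)
u = -1200 (u = 30*(-40) = -1200)
q(z, j) = 6 (q(z, j) = 1/(1/6) = 6)
(q(11, 12) + 111)*u = (6 + 111)*(-1200) = 117*(-1200) = -140400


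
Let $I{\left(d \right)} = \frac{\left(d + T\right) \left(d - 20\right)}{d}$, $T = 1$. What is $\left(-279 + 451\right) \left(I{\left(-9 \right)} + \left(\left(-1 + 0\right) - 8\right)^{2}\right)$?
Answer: $\frac{85484}{9} \approx 9498.2$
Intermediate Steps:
$I{\left(d \right)} = \frac{\left(1 + d\right) \left(-20 + d\right)}{d}$ ($I{\left(d \right)} = \frac{\left(d + 1\right) \left(d - 20\right)}{d} = \frac{\left(1 + d\right) \left(-20 + d\right)}{d}$)
$\left(-279 + 451\right) \left(I{\left(-9 \right)} + \left(\left(-1 + 0\right) - 8\right)^{2}\right) = \left(-279 + 451\right) \left(\left(-19 - 9 - \frac{20}{-9}\right) + \left(\left(-1 + 0\right) - 8\right)^{2}\right) = 172 \left(\left(-19 - 9 - - \frac{20}{9}\right) + \left(-1 - 8\right)^{2}\right) = 172 \left(\left(-19 - 9 + \frac{20}{9}\right) + \left(-9\right)^{2}\right) = 172 \left(- \frac{232}{9} + 81\right) = 172 \cdot \frac{497}{9} = \frac{85484}{9}$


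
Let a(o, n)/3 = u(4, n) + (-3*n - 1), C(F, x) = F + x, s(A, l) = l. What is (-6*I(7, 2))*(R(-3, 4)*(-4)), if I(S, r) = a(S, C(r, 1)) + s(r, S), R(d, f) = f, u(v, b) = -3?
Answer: -3072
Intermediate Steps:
a(o, n) = -12 - 9*n (a(o, n) = 3*(-3 + (-3*n - 1)) = 3*(-3 + (-1 - 3*n)) = 3*(-4 - 3*n) = -12 - 9*n)
I(S, r) = -21 + S - 9*r (I(S, r) = (-12 - 9*(r + 1)) + S = (-12 - 9*(1 + r)) + S = (-12 + (-9 - 9*r)) + S = (-21 - 9*r) + S = -21 + S - 9*r)
(-6*I(7, 2))*(R(-3, 4)*(-4)) = (-6*(-21 + 7 - 9*2))*(4*(-4)) = -6*(-21 + 7 - 18)*(-16) = -6*(-32)*(-16) = 192*(-16) = -3072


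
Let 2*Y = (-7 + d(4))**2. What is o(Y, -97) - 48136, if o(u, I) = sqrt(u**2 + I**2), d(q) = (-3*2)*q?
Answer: -48136 + sqrt(961157)/2 ≈ -47646.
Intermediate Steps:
d(q) = -6*q
Y = 961/2 (Y = (-7 - 6*4)**2/2 = (-7 - 24)**2/2 = (1/2)*(-31)**2 = (1/2)*961 = 961/2 ≈ 480.50)
o(u, I) = sqrt(I**2 + u**2)
o(Y, -97) - 48136 = sqrt((-97)**2 + (961/2)**2) - 48136 = sqrt(9409 + 923521/4) - 48136 = sqrt(961157/4) - 48136 = sqrt(961157)/2 - 48136 = -48136 + sqrt(961157)/2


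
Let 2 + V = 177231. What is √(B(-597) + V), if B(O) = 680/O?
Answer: √63165604701/597 ≈ 420.98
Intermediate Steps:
V = 177229 (V = -2 + 177231 = 177229)
√(B(-597) + V) = √(680/(-597) + 177229) = √(680*(-1/597) + 177229) = √(-680/597 + 177229) = √(105805033/597) = √63165604701/597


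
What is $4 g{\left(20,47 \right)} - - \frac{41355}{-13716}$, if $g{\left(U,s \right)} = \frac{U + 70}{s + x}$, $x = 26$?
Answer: $\frac{213205}{111252} \approx 1.9164$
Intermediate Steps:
$g{\left(U,s \right)} = \frac{70 + U}{26 + s}$ ($g{\left(U,s \right)} = \frac{U + 70}{s + 26} = \frac{70 + U}{26 + s}$)
$4 g{\left(20,47 \right)} - - \frac{41355}{-13716} = 4 \frac{70 + 20}{26 + 47} - - \frac{41355}{-13716} = 4 \cdot \frac{1}{73} \cdot 90 - \left(-41355\right) \left(- \frac{1}{13716}\right) = 4 \cdot \frac{1}{73} \cdot 90 - \frac{4595}{1524} = 4 \cdot \frac{90}{73} - \frac{4595}{1524} = \frac{360}{73} - \frac{4595}{1524} = \frac{213205}{111252}$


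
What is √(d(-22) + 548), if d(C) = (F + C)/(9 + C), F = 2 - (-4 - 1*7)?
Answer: √92729/13 ≈ 23.424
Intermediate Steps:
F = 13 (F = 2 - (-4 - 7) = 2 - 1*(-11) = 2 + 11 = 13)
d(C) = (13 + C)/(9 + C)
√(d(-22) + 548) = √((13 - 22)/(9 - 22) + 548) = √(-9/(-13) + 548) = √(-1/13*(-9) + 548) = √(9/13 + 548) = √(7133/13) = √92729/13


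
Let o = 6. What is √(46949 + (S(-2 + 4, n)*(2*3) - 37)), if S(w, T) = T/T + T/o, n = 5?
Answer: √46923 ≈ 216.62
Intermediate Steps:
S(w, T) = 1 + T/6 (S(w, T) = T/T + T/6 = 1 + T*(⅙) = 1 + T/6)
√(46949 + (S(-2 + 4, n)*(2*3) - 37)) = √(46949 + ((1 + (⅙)*5)*(2*3) - 37)) = √(46949 + ((1 + ⅚)*6 - 37)) = √(46949 + ((11/6)*6 - 37)) = √(46949 + (11 - 37)) = √(46949 - 26) = √46923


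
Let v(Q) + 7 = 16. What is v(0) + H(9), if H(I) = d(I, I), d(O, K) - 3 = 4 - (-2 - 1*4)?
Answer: 22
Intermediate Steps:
d(O, K) = 13 (d(O, K) = 3 + (4 - (-2 - 1*4)) = 3 + (4 - (-2 - 4)) = 3 + (4 - 1*(-6)) = 3 + (4 + 6) = 3 + 10 = 13)
H(I) = 13
v(Q) = 9 (v(Q) = -7 + 16 = 9)
v(0) + H(9) = 9 + 13 = 22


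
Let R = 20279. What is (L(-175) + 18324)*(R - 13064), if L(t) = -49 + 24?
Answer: 132027285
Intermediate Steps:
L(t) = -25
(L(-175) + 18324)*(R - 13064) = (-25 + 18324)*(20279 - 13064) = 18299*7215 = 132027285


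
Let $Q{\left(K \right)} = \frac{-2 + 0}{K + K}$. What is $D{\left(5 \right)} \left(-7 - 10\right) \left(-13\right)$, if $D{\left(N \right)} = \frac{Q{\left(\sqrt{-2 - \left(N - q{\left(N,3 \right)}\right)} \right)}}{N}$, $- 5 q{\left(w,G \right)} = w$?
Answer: $\frac{221 i \sqrt{2}}{20} \approx 15.627 i$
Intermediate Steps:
$q{\left(w,G \right)} = - \frac{w}{5}$
$Q{\left(K \right)} = - \frac{1}{K}$ ($Q{\left(K \right)} = - \frac{2}{2 K} = - 2 \frac{1}{2 K} = - \frac{1}{K}$)
$D{\left(N \right)} = - \frac{1}{N \sqrt{-2 - \frac{6 N}{5}}}$ ($D{\left(N \right)} = \frac{\left(-1\right) \frac{1}{\sqrt{-2 - \frac{6 N}{5}}}}{N} = - \frac{1}{N \sqrt{-2 - \frac{6 N}{5}}}$)
$D{\left(5 \right)} \left(-7 - 10\right) \left(-13\right) = - \frac{\sqrt{10}}{2 \cdot 5 \sqrt{-5 - 15}} \left(-7 - 10\right) \left(-13\right) = \left(- \frac{1}{2}\right) \sqrt{10} \cdot \frac{1}{5} \frac{1}{\sqrt{-5 - 15}} \left(-17\right) \left(-13\right) = \left(- \frac{1}{2}\right) \sqrt{10} \cdot \frac{1}{5} \frac{1}{\sqrt{-20}} \left(-17\right) \left(-13\right) = \left(- \frac{1}{2}\right) \sqrt{10} \cdot \frac{1}{5} \left(- \frac{i \sqrt{5}}{10}\right) \left(-17\right) \left(-13\right) = \frac{i \sqrt{2}}{20} \left(-17\right) \left(-13\right) = - \frac{17 i \sqrt{2}}{20} \left(-13\right) = \frac{221 i \sqrt{2}}{20}$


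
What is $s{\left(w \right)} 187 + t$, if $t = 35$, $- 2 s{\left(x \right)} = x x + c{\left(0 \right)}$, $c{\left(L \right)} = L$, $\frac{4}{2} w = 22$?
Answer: $- \frac{22557}{2} \approx -11279.0$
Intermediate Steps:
$w = 11$ ($w = \frac{1}{2} \cdot 22 = 11$)
$s{\left(x \right)} = - \frac{x^{2}}{2}$ ($s{\left(x \right)} = - \frac{x x + 0}{2} = - \frac{x^{2} + 0}{2} = - \frac{x^{2}}{2}$)
$s{\left(w \right)} 187 + t = - \frac{11^{2}}{2} \cdot 187 + 35 = \left(- \frac{1}{2}\right) 121 \cdot 187 + 35 = \left(- \frac{121}{2}\right) 187 + 35 = - \frac{22627}{2} + 35 = - \frac{22557}{2}$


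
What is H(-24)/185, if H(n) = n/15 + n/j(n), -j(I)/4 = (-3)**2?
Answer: -14/2775 ≈ -0.0050450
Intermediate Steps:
j(I) = -36 (j(I) = -4*(-3)**2 = -4*9 = -36)
H(n) = 7*n/180 (H(n) = n/15 + n/(-36) = n*(1/15) + n*(-1/36) = n/15 - n/36 = 7*n/180)
H(-24)/185 = ((7/180)*(-24))/185 = -14/15*1/185 = -14/2775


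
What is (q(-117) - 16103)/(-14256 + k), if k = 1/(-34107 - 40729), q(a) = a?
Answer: 1213839920/1066862017 ≈ 1.1378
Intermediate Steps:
k = -1/74836 (k = 1/(-74836) = -1/74836 ≈ -1.3363e-5)
(q(-117) - 16103)/(-14256 + k) = (-117 - 16103)/(-14256 - 1/74836) = -16220/(-1066862017/74836) = -16220*(-74836/1066862017) = 1213839920/1066862017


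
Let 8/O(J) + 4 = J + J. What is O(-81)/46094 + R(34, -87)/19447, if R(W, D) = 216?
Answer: 413147722/37200185747 ≈ 0.011106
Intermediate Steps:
O(J) = 8/(-4 + 2*J) (O(J) = 8/(-4 + (J + J)) = 8/(-4 + 2*J))
O(-81)/46094 + R(34, -87)/19447 = (4/(-2 - 81))/46094 + 216/19447 = (4/(-83))*(1/46094) + 216*(1/19447) = (4*(-1/83))*(1/46094) + 216/19447 = -4/83*1/46094 + 216/19447 = -2/1912901 + 216/19447 = 413147722/37200185747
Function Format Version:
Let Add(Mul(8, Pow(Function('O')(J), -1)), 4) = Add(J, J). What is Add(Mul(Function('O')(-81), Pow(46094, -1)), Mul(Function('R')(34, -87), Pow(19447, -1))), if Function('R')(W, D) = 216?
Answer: Rational(413147722, 37200185747) ≈ 0.011106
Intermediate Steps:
Function('O')(J) = Mul(8, Pow(Add(-4, Mul(2, J)), -1)) (Function('O')(J) = Mul(8, Pow(Add(-4, Add(J, J)), -1)) = Mul(8, Pow(Add(-4, Mul(2, J)), -1)))
Add(Mul(Function('O')(-81), Pow(46094, -1)), Mul(Function('R')(34, -87), Pow(19447, -1))) = Add(Mul(Mul(4, Pow(Add(-2, -81), -1)), Pow(46094, -1)), Mul(216, Pow(19447, -1))) = Add(Mul(Mul(4, Pow(-83, -1)), Rational(1, 46094)), Mul(216, Rational(1, 19447))) = Add(Mul(Mul(4, Rational(-1, 83)), Rational(1, 46094)), Rational(216, 19447)) = Add(Mul(Rational(-4, 83), Rational(1, 46094)), Rational(216, 19447)) = Add(Rational(-2, 1912901), Rational(216, 19447)) = Rational(413147722, 37200185747)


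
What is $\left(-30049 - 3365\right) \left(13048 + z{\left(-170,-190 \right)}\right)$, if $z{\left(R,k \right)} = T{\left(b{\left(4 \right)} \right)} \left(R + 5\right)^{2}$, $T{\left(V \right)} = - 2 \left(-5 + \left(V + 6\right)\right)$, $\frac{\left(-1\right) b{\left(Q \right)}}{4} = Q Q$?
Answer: $-115057700772$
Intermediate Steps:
$b{\left(Q \right)} = - 4 Q^{2}$ ($b{\left(Q \right)} = - 4 Q Q = - 4 Q^{2}$)
$T{\left(V \right)} = -2 - 2 V$ ($T{\left(V \right)} = - 2 \left(-5 + \left(6 + V\right)\right) = - 2 \left(1 + V\right) = -2 - 2 V$)
$z{\left(R,k \right)} = 126 \left(5 + R\right)^{2}$ ($z{\left(R,k \right)} = \left(-2 - 2 \left(- 4 \cdot 4^{2}\right)\right) \left(R + 5\right)^{2} = \left(-2 - 2 \left(\left(-4\right) 16\right)\right) \left(5 + R\right)^{2} = \left(-2 - -128\right) \left(5 + R\right)^{2} = \left(-2 + 128\right) \left(5 + R\right)^{2} = 126 \left(5 + R\right)^{2}$)
$\left(-30049 - 3365\right) \left(13048 + z{\left(-170,-190 \right)}\right) = \left(-30049 - 3365\right) \left(13048 + 126 \left(5 - 170\right)^{2}\right) = - 33414 \left(13048 + 126 \left(-165\right)^{2}\right) = - 33414 \left(13048 + 126 \cdot 27225\right) = - 33414 \left(13048 + 3430350\right) = \left(-33414\right) 3443398 = -115057700772$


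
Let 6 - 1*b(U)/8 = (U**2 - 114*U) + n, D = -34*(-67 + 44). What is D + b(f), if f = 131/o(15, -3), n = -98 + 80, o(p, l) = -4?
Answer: -74949/2 ≈ -37475.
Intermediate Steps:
D = 782 (D = -34*(-23) = 782)
n = -18
f = -131/4 (f = 131/(-4) = 131*(-1/4) = -131/4 ≈ -32.750)
b(U) = 192 - 8*U**2 + 912*U (b(U) = 48 - 8*((U**2 - 114*U) - 18) = 48 - 8*(-18 + U**2 - 114*U) = 48 + (144 - 8*U**2 + 912*U) = 192 - 8*U**2 + 912*U)
D + b(f) = 782 + (192 - 8*(-131/4)**2 + 912*(-131/4)) = 782 + (192 - 8*17161/16 - 29868) = 782 + (192 - 17161/2 - 29868) = 782 - 76513/2 = -74949/2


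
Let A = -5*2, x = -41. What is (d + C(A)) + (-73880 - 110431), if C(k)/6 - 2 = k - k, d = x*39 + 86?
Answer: -185812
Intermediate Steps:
A = -10
d = -1513 (d = -41*39 + 86 = -1599 + 86 = -1513)
C(k) = 12 (C(k) = 12 + 6*(k - k) = 12 + 6*0 = 12 + 0 = 12)
(d + C(A)) + (-73880 - 110431) = (-1513 + 12) + (-73880 - 110431) = -1501 - 184311 = -185812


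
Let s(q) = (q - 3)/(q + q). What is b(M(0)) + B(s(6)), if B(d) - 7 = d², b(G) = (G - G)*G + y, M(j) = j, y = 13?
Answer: 321/16 ≈ 20.063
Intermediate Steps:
b(G) = 13 (b(G) = (G - G)*G + 13 = 0*G + 13 = 0 + 13 = 13)
s(q) = (-3 + q)/(2*q) (s(q) = (-3 + q)/((2*q)) = (-3 + q)*(1/(2*q)) = (-3 + q)/(2*q))
B(d) = 7 + d²
b(M(0)) + B(s(6)) = 13 + (7 + ((½)*(-3 + 6)/6)²) = 13 + (7 + ((½)*(⅙)*3)²) = 13 + (7 + (¼)²) = 13 + (7 + 1/16) = 13 + 113/16 = 321/16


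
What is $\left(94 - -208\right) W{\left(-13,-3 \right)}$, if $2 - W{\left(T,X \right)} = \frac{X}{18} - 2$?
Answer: $\frac{3775}{3} \approx 1258.3$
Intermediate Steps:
$W{\left(T,X \right)} = 4 - \frac{X}{18}$ ($W{\left(T,X \right)} = 2 - \left(\frac{X}{18} - 2\right) = 2 - \left(-2 + \frac{X}{18}\right) = 4 - \frac{X}{18}$)
$\left(94 - -208\right) W{\left(-13,-3 \right)} = \left(94 - -208\right) \left(4 - - \frac{1}{6}\right) = \left(94 + 208\right) \left(4 + \frac{1}{6}\right) = 302 \cdot \frac{25}{6} = \frac{3775}{3}$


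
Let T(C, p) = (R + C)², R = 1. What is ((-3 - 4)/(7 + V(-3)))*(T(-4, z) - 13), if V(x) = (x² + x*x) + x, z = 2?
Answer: 14/11 ≈ 1.2727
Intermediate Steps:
T(C, p) = (1 + C)²
V(x) = x + 2*x² (V(x) = (x² + x²) + x = 2*x² + x = x + 2*x²)
((-3 - 4)/(7 + V(-3)))*(T(-4, z) - 13) = ((-3 - 4)/(7 - 3*(1 + 2*(-3))))*((1 - 4)² - 13) = (-7/(7 - 3*(1 - 6)))*((-3)² - 13) = (-7/(7 - 3*(-5)))*(9 - 13) = -7/(7 + 15)*(-4) = -7/22*(-4) = 14/11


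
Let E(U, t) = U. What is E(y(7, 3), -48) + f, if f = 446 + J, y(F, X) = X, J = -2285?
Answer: -1836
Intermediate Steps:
f = -1839 (f = 446 - 2285 = -1839)
E(y(7, 3), -48) + f = 3 - 1839 = -1836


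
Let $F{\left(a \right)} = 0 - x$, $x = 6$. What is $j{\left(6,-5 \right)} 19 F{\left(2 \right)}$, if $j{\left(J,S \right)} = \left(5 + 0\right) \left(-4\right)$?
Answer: $2280$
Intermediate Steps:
$j{\left(J,S \right)} = -20$ ($j{\left(J,S \right)} = 5 \left(-4\right) = -20$)
$F{\left(a \right)} = -6$ ($F{\left(a \right)} = 0 - 6 = -6$)
$j{\left(6,-5 \right)} 19 F{\left(2 \right)} = \left(-20\right) 19 \left(-6\right) = \left(-380\right) \left(-6\right) = 2280$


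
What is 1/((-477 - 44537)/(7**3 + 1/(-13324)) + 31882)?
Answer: 4570131/145105150006 ≈ 3.1495e-5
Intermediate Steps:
1/((-477 - 44537)/(7**3 + 1/(-13324)) + 31882) = 1/(-45014/(343 - 1/13324) + 31882) = 1/(-45014/4570131/13324 + 31882) = 1/(-45014*13324/4570131 + 31882) = 1/(-599766536/4570131 + 31882) = 1/(145105150006/4570131) = 4570131/145105150006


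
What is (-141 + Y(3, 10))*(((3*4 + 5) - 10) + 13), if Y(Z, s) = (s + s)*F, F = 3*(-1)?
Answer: -4020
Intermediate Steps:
F = -3
Y(Z, s) = -6*s (Y(Z, s) = (s + s)*(-3) = (2*s)*(-3) = -6*s)
(-141 + Y(3, 10))*(((3*4 + 5) - 10) + 13) = (-141 - 6*10)*(((3*4 + 5) - 10) + 13) = (-141 - 60)*(((12 + 5) - 10) + 13) = -201*((17 - 10) + 13) = -201*(7 + 13) = -201*20 = -4020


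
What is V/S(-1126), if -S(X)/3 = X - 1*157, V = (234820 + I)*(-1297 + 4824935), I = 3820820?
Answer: 6520979739440/1283 ≈ 5.0826e+9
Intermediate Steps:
V = 19562939218320 (V = (234820 + 3820820)*(-1297 + 4824935) = 4055640*4823638 = 19562939218320)
S(X) = 471 - 3*X (S(X) = -3*(X - 1*157) = -3*(X - 157) = -3*(-157 + X) = 471 - 3*X)
V/S(-1126) = 19562939218320/(471 - 3*(-1126)) = 19562939218320/(471 + 3378) = 19562939218320/3849 = 19562939218320*(1/3849) = 6520979739440/1283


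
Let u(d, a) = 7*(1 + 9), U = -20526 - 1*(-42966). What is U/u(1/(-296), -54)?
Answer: 2244/7 ≈ 320.57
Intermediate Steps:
U = 22440 (U = -20526 + 42966 = 22440)
u(d, a) = 70 (u(d, a) = 7*10 = 70)
U/u(1/(-296), -54) = 22440/70 = 22440*(1/70) = 2244/7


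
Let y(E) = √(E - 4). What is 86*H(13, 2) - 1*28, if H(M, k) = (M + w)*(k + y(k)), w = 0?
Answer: 2208 + 1118*I*√2 ≈ 2208.0 + 1581.1*I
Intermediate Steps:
y(E) = √(-4 + E)
H(M, k) = M*(k + √(-4 + k)) (H(M, k) = (M + 0)*(k + √(-4 + k)) = M*(k + √(-4 + k)))
86*H(13, 2) - 1*28 = 86*(13*(2 + √(-4 + 2))) - 1*28 = 86*(13*(2 + √(-2))) - 28 = 86*(13*(2 + I*√2)) - 28 = 86*(26 + 13*I*√2) - 28 = (2236 + 1118*I*√2) - 28 = 2208 + 1118*I*√2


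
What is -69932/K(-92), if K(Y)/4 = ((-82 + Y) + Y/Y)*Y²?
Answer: 17483/1464272 ≈ 0.011940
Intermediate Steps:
K(Y) = 4*Y²*(-81 + Y) (K(Y) = 4*(((-82 + Y) + Y/Y)*Y²) = 4*(((-82 + Y) + 1)*Y²) = 4*((-81 + Y)*Y²) = 4*(Y²*(-81 + Y)) = 4*Y²*(-81 + Y))
-69932/K(-92) = -69932*1/(33856*(-81 - 92)) = -69932/(4*8464*(-173)) = -69932/(-5857088) = -69932*(-1/5857088) = 17483/1464272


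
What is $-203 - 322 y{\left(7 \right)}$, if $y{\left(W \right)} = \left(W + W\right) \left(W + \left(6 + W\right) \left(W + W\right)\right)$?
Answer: $-852215$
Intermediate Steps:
$y{\left(W \right)} = 2 W \left(W + 2 W \left(6 + W\right)\right)$ ($y{\left(W \right)} = 2 W \left(W + \left(6 + W\right) 2 W\right) = 2 W \left(W + 2 W \left(6 + W\right)\right)$)
$-203 - 322 y{\left(7 \right)} = -203 - 322 \cdot 7^{2} \left(26 + 4 \cdot 7\right) = -203 - 322 \cdot 49 \left(26 + 28\right) = -203 - 322 \cdot 49 \cdot 54 = -203 - 852012 = -852215$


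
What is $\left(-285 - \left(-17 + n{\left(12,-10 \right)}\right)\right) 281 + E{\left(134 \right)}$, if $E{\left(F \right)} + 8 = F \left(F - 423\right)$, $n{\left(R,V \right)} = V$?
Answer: $-111232$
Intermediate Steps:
$E{\left(F \right)} = -8 + F \left(-423 + F\right)$ ($E{\left(F \right)} = -8 + F \left(F - 423\right) = -8 + F \left(-423 + F\right)$)
$\left(-285 - \left(-17 + n{\left(12,-10 \right)}\right)\right) 281 + E{\left(134 \right)} = \left(-285 + \left(17 - -10\right)\right) 281 - \left(56690 - 17956\right) = \left(-285 + \left(17 + 10\right)\right) 281 - 38734 = \left(-285 + 27\right) 281 - 38734 = \left(-258\right) 281 - 38734 = -72498 - 38734 = -111232$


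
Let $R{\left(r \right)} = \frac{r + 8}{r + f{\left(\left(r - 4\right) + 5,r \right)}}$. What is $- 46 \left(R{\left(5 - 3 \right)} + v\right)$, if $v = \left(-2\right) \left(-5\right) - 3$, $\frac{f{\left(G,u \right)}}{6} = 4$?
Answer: $- \frac{4416}{13} \approx -339.69$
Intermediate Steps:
$f{\left(G,u \right)} = 24$ ($f{\left(G,u \right)} = 6 \cdot 4 = 24$)
$R{\left(r \right)} = \frac{8 + r}{24 + r}$ ($R{\left(r \right)} = \frac{r + 8}{r + 24} = \frac{8 + r}{24 + r}$)
$v = 7$ ($v = 10 - 3 = 7$)
$- 46 \left(R{\left(5 - 3 \right)} + v\right) = - 46 \left(\frac{8 + \left(5 - 3\right)}{24 + \left(5 - 3\right)} + 7\right) = - 46 \left(\frac{8 + 2}{24 + 2} + 7\right) = - 46 \left(\frac{1}{26} \cdot 10 + 7\right) = - 46 \left(\frac{5}{13} + 7\right) = \left(-46\right) \frac{96}{13} = - \frac{4416}{13}$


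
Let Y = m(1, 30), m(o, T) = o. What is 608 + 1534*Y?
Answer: 2142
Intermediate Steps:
Y = 1
608 + 1534*Y = 608 + 1534*1 = 608 + 1534 = 2142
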